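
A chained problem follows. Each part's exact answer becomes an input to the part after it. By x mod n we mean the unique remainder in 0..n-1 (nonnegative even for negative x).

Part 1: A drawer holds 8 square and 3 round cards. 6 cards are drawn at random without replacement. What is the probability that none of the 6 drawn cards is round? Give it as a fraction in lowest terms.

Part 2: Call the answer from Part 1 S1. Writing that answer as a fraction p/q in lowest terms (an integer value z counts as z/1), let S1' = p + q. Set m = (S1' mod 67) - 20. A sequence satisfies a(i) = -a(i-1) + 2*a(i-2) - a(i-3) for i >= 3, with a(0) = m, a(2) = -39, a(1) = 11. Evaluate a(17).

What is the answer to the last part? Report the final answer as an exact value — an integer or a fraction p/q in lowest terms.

2608286

Part 1: total draws C(11,6) = 462; favorable C(8,6) = 28; P = 2/33; answer 2/33
Part 2: S1 = 2/33; threaded value p + q = 35; m = 15; a(3) = -1*(-39) + 2*(11) - 1*(15) = 46; iterating: a(3)=46, a(4)=-135, a(5)=266, a(6)=-582, a(7)=1249, a(8)=-2679, a(9)=5759, a(10)=-12366, a(11)=26563, a(12)=-57054, a(13)=122546, a(14)=-263217, a(15)=565363, a(16)=-1214343, a(17)=2608286; answer 2608286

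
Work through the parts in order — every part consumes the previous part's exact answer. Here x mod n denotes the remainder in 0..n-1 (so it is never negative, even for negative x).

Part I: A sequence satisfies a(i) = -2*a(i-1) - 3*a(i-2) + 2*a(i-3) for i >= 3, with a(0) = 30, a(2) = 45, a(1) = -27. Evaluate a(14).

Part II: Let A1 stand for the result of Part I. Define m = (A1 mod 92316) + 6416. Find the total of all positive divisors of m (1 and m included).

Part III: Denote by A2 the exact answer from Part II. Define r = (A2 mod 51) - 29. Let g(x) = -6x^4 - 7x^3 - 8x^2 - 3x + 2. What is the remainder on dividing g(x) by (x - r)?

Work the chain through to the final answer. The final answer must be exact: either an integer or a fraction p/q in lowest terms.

Part I: a(3) = -2*(45) - 3*(-27) + 2*(30) = 51; iterating: a(3)=51, a(4)=-291, a(5)=519, a(6)=-63, a(7)=-2013, a(8)=5253, a(9)=-4593, a(10)=-10599, a(11)=45483, a(12)=-68355, a(13)=-20937, a(14)=337905; answer 337905
Part II: A1 = 337905; m = 67373; 67373 = 89 * 757; sigma = (1 + 89) * (1 + 757) = 90 * 758 = 68220; answer 68220
Part III: A2 = 68220; r = 4; remainder = value at the root: -6*(4)^4 - 7*(4)^3 - 8*(4)^2 - 3*(4)^1 + 2 = (-1536) + (-448) + (-128) + (-12) + (2) = -2122; answer -2122

-2122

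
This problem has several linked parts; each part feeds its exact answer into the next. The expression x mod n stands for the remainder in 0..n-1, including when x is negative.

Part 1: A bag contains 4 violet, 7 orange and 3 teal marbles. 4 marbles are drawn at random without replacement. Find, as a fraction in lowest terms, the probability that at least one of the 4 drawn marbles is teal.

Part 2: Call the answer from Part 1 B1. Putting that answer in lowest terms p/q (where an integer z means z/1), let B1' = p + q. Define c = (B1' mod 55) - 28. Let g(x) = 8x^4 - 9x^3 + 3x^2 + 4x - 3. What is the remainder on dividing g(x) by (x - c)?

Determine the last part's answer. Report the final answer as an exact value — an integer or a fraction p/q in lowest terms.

283273

Part 1: total draws C(14,4) = 1001; complement C(11,4) = 330; favorable 1001 - 330 = 671; P = 61/91; answer 61/91
Part 2: B1 = 61/91; threaded value p + q = 152; c = 14; remainder = value at the root: 8*(14)^4 - 9*(14)^3 + 3*(14)^2 + 4*(14)^1 - 3 = (307328) + (-24696) + (588) + (56) + (-3) = 283273; answer 283273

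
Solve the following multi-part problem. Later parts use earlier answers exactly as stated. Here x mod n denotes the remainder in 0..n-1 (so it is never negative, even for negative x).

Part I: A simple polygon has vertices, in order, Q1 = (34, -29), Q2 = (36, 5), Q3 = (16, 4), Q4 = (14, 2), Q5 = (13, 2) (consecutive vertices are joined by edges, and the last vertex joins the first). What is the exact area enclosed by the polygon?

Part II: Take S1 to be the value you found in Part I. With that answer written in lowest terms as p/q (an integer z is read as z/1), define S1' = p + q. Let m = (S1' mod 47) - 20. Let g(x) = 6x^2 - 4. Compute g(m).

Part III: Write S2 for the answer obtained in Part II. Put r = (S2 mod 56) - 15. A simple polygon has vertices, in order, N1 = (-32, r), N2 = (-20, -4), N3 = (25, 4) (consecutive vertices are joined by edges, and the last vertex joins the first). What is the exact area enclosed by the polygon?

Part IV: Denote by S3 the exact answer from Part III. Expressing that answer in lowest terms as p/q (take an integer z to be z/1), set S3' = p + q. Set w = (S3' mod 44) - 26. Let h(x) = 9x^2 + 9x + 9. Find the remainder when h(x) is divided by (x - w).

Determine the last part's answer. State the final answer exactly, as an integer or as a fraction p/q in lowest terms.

2763

Part I: cross terms: (34*5 - 36*-29)=1214, (36*4 - 16*5)=64, (16*2 - 14*4)=-24, (14*2 - 13*2)=2, (13*-29 - 34*2)=-445; twice the area = |811| = 811; area = 811/2; answer 811/2
Part II: S1 = 811/2; threaded value p + q = 813; m = -6; 6*(-6)^2 - 4 = (216) + (-4) = 212; answer 212
Part III: S2 = 212; r = 29; cross terms: (-32*-4 - -20*29)=708, (-20*4 - 25*-4)=20, (25*29 - -32*4)=853; twice the area = |1581| = 1581; area = 1581/2; answer 1581/2
Part IV: S3 = 1581/2; threaded value p + q = 1583; w = 17; remainder = value at the root: 9*(17)^2 + 9*(17)^1 + 9 = (2601) + (153) + (9) = 2763; answer 2763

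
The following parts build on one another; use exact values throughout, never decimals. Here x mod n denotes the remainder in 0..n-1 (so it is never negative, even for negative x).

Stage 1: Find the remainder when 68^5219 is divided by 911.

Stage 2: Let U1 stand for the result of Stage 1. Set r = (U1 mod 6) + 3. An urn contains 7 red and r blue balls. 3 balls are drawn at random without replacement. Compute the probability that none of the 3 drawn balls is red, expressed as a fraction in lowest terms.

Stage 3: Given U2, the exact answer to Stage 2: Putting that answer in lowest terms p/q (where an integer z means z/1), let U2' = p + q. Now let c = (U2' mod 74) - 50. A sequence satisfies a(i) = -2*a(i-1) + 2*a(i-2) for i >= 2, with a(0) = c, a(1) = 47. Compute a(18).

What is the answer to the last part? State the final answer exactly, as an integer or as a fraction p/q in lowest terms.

-1659525120

Stage 1: squarings mod 911: 68^1=68, 68^2=69, 68^4=206, 68^8=530, 68^16=312, 68^32=778, 68^64=380, 68^128=462, 68^256=270, 68^512=20, 68^1024=400, 68^2048=575, 68^4096=843; 68^5219 = 68^1 * 68^2 * 68^32 * 68^64 * 68^1024 * 68^4096 = 705 (mod 911); answer 705
Stage 2: U1 = 705; r = 6; total draws C(13,3) = 286; favorable C(6,3) = 20; P = 10/143; answer 10/143
Stage 3: U2 = 10/143; threaded value p + q = 153; c = -45; a(2) = -2*(47) + 2*(-45) = -184; iterating: a(2)=-184, a(3)=462, a(4)=-1292, a(5)=3508, a(6)=-9600, a(7)=26216, a(8)=-71632, a(9)=195696, a(10)=-534656, a(11)=1460704, a(12)=-3990720, a(13)=10902848, a(14)=-29787136, a(15)=81379968, a(16)=-222334208, a(17)=607428352, a(18)=-1659525120; answer -1659525120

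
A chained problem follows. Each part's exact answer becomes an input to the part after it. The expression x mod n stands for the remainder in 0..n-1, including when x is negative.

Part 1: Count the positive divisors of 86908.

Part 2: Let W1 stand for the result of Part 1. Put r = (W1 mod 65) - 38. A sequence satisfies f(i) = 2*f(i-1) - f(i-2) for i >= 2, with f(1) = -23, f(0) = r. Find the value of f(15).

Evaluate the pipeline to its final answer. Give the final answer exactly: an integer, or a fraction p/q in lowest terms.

Part 1: 86908 = 2^2 * 21727; number of divisors = (2+1) * (1+1) = 6; answer 6
Part 2: W1 = 6; r = -32; f(2) = 2*(-23) - 1*(-32) = -14; iterating: f(2)=-14, f(3)=-5, f(4)=4, f(5)=13, f(6)=22, f(7)=31, f(8)=40, f(9)=49, f(10)=58, f(11)=67, f(12)=76, f(13)=85, f(14)=94, f(15)=103; answer 103

103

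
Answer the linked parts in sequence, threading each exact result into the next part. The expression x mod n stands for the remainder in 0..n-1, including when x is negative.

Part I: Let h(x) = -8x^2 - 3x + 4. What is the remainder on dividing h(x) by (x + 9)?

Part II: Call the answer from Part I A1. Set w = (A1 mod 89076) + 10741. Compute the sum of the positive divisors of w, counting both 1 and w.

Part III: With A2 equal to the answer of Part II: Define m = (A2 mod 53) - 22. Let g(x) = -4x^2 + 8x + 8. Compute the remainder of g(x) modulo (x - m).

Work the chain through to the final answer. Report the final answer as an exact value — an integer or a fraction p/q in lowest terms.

-1752

Part I: remainder = value at the root: -8*(-9)^2 - 3*(-9)^1 + 4 = (-648) + (27) + (4) = -617; answer -617
Part II: A1 = -617; w = 99200; 99200 = 2^7 * 5^2 * 31; sigma = (1 + 2 + 4 + 8 + 16 + 32 + 64 + 128) * (1 + 5 + 25) * (1 + 31) = 255 * 31 * 32 = 252960; answer 252960
Part III: A2 = 252960; m = 22; remainder = value at the root: -4*(22)^2 + 8*(22)^1 + 8 = (-1936) + (176) + (8) = -1752; answer -1752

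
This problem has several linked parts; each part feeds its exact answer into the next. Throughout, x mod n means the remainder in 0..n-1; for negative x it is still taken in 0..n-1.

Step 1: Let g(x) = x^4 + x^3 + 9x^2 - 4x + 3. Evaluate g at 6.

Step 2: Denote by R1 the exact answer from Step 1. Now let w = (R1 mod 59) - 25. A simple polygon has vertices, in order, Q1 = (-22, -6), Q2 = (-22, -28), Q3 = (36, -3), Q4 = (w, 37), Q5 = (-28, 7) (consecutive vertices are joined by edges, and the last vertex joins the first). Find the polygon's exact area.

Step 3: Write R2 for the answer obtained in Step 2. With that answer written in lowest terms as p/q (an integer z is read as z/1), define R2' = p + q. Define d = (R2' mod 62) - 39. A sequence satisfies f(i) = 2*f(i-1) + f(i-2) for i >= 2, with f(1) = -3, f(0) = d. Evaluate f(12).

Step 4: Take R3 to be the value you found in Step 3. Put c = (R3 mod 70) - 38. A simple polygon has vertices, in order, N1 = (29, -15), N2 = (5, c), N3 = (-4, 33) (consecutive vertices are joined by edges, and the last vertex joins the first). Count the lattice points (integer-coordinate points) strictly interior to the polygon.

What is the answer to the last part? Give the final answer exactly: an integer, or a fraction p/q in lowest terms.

Step 1: 1*(6)^4 + 1*(6)^3 + 9*(6)^2 - 4*(6)^1 + 3 = (1296) + (216) + (324) + (-24) + (3) = 1815; answer 1815
Step 2: R1 = 1815; w = 20; cross terms: (-22*-28 - -22*-6)=484, (-22*-3 - 36*-28)=1074, (36*37 - 20*-3)=1392, (20*7 - -28*37)=1176, (-28*-6 - -22*7)=322; twice the area = |4448| = 4448; area = 2224; answer 2224
Step 3: R2 = 2224; threaded value p + q = 2225; d = 16; f(2) = 2*(-3) + 1*(16) = 10; iterating: f(2)=10, f(3)=17, f(4)=44, f(5)=105, f(6)=254, f(7)=613, f(8)=1480, f(9)=3573, f(10)=8626, f(11)=20825, f(12)=50276; answer 50276
Step 4: R3 = 50276; c = -22; cross terms: (29*-22 - 5*-15)=-563, (5*33 - -4*-22)=77, (-4*-15 - 29*33)=-897; twice the area = |-1383| = 1383; area = 1383/2; boundary points = 1 + 1 + 3 = 5; strictly interior points = area - boundary/2 + 1 = 690; answer 690

690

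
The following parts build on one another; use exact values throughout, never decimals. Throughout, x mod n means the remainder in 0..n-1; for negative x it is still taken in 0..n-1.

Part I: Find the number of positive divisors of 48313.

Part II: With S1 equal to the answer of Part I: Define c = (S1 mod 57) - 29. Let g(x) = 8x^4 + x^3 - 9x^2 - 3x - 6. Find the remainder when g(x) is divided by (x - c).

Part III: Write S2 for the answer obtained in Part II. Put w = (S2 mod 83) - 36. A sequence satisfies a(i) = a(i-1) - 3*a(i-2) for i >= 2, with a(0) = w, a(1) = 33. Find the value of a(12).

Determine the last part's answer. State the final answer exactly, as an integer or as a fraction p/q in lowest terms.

Part I: 48313 is prime, so its only divisors are 1 and 48313; count = 2; answer 2
Part II: S1 = 2; c = -27; remainder = value at the root: 8*(-27)^4 + 1*(-27)^3 - 9*(-27)^2 - 3*(-27)^1 - 6 = (4251528) + (-19683) + (-6561) + (81) + (-6) = 4225359; answer 4225359
Part III: S2 = 4225359; w = 42; a(2) = 1*(33) - 3*(42) = -93; iterating: a(2)=-93, a(3)=-192, a(4)=87, a(5)=663, a(6)=402, a(7)=-1587, a(8)=-2793, a(9)=1968, a(10)=10347, a(11)=4443, a(12)=-26598; answer -26598

-26598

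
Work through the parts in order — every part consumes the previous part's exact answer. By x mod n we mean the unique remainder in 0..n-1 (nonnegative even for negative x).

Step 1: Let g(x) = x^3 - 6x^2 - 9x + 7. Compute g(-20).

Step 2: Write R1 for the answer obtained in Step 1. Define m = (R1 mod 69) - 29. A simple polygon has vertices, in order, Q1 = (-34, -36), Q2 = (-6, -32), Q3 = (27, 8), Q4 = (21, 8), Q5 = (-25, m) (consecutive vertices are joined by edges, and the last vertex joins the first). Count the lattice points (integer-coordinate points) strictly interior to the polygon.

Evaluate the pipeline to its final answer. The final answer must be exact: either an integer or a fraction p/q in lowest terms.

Step 1: 1*(-20)^3 - 6*(-20)^2 - 9*(-20)^1 + 7 = (-8000) + (-2400) + (180) + (7) = -10213; answer -10213
Step 2: R1 = -10213; m = 39; cross terms: (-34*-32 - -6*-36)=872, (-6*8 - 27*-32)=816, (27*8 - 21*8)=48, (21*39 - -25*8)=1019, (-25*-36 - -34*39)=2226; twice the area = |4981| = 4981; area = 4981/2; boundary points = 4 + 1 + 6 + 1 + 3 = 15; strictly interior points = area - boundary/2 + 1 = 2484; answer 2484

2484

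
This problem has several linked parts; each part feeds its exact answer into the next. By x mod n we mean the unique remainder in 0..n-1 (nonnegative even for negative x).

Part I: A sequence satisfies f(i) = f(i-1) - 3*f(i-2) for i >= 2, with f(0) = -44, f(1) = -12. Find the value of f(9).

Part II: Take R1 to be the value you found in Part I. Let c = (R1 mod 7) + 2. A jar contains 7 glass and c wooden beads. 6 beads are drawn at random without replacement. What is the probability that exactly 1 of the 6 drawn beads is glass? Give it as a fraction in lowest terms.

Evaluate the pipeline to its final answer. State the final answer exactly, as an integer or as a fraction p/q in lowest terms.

56/715

Part I: f(2) = 1*(-12) - 3*(-44) = 120; iterating: f(2)=120, f(3)=156, f(4)=-204, f(5)=-672, f(6)=-60, f(7)=1956, f(8)=2136, f(9)=-3732; answer -3732
Part II: R1 = -3732; c = 8; total draws C(15,6) = 5005; favorable C(7,1)*C(8,5) = 392; P = 56/715; answer 56/715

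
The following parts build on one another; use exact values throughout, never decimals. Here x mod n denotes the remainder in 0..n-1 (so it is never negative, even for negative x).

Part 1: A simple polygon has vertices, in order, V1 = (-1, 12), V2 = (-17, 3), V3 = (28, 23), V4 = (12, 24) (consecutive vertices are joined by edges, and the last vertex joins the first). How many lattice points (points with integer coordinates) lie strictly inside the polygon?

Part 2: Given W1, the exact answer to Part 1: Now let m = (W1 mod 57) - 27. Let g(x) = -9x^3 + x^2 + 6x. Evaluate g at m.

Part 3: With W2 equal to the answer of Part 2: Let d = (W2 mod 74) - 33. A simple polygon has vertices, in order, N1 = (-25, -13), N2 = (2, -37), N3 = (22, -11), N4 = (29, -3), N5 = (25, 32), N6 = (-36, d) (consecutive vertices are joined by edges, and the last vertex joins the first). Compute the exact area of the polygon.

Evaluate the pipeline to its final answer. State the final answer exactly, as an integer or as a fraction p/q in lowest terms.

Part 1: cross terms: (-1*3 - -17*12)=201, (-17*23 - 28*3)=-475, (28*24 - 12*23)=396, (12*12 - -1*24)=168; twice the area = |290| = 290; area = 145; boundary points = 1 + 5 + 1 + 1 = 8; strictly interior points = area - boundary/2 + 1 = 142; answer 142
Part 2: W1 = 142; m = 1; -9*(1)^3 + 1*(1)^2 + 6*(1)^1 = (-9) + (1) + (6) = -2; answer -2
Part 3: W2 = -2; d = 39; cross terms: (-25*-37 - 2*-13)=951, (2*-11 - 22*-37)=792, (22*-3 - 29*-11)=253, (29*32 - 25*-3)=1003, (25*39 - -36*32)=2127, (-36*-13 - -25*39)=1443; twice the area = |6569| = 6569; area = 6569/2; answer 6569/2

6569/2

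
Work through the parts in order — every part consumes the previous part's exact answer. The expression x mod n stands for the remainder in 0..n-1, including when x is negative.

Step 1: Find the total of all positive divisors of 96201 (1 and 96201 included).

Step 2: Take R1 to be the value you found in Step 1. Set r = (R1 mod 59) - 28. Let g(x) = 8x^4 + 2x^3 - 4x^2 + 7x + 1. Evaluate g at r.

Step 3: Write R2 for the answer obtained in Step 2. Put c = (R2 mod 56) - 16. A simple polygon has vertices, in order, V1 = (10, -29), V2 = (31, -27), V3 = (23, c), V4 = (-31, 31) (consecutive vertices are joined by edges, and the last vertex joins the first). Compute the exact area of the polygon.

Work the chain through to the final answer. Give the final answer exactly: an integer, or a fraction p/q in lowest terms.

Step 1: 96201 = 3^3 * 7 * 509; sigma = (1 + 3 + 9 + 27) * (1 + 7) * (1 + 509) = 40 * 8 * 510 = 163200; answer 163200
Step 2: R1 = 163200; r = -22; 8*(-22)^4 + 2*(-22)^3 - 4*(-22)^2 + 7*(-22)^1 + 1 = (1874048) + (-21296) + (-1936) + (-154) + (1) = 1850663; answer 1850663
Step 3: R2 = 1850663; c = 15; cross terms: (10*-27 - 31*-29)=629, (31*15 - 23*-27)=1086, (23*31 - -31*15)=1178, (-31*-29 - 10*31)=589; twice the area = |3482| = 3482; area = 1741; answer 1741

1741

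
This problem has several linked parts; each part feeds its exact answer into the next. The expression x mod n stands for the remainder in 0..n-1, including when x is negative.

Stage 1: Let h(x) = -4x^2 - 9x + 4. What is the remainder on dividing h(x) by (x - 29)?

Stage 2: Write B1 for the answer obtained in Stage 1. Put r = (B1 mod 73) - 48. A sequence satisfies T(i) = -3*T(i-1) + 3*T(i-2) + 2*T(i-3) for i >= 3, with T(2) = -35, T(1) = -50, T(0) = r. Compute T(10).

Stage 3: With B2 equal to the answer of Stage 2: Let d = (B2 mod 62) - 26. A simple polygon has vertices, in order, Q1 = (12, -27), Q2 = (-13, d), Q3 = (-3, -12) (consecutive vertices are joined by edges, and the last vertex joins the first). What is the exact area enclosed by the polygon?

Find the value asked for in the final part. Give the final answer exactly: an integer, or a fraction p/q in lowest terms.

Stage 1: remainder = value at the root: -4*(29)^2 - 9*(29)^1 + 4 = (-3364) + (-261) + (4) = -3621; answer -3621
Stage 2: B1 = -3621; r = -19; T(3) = -3*(-35) + 3*(-50) + 2*(-19) = -83; iterating: T(3)=-83, T(4)=44, T(5)=-451, T(6)=1319, T(7)=-5222, T(8)=18721, T(9)=-69191, T(10)=253292; answer 253292
Stage 3: B2 = 253292; d = -4; cross terms: (12*-4 - -13*-27)=-399, (-13*-12 - -3*-4)=144, (-3*-27 - 12*-12)=225; twice the area = |-30| = 30; area = 15; answer 15

15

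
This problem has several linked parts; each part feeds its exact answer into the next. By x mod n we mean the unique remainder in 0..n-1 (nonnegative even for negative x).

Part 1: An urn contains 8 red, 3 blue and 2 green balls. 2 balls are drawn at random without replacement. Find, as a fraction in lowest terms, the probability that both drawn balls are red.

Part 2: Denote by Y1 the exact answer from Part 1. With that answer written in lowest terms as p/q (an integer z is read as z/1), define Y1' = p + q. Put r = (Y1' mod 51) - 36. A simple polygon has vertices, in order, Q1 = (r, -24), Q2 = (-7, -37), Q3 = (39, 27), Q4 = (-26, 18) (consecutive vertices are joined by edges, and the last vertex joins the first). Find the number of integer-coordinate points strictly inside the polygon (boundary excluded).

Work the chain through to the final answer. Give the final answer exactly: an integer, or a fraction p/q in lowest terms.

Part 1: total draws C(13,2) = 78; favorable C(8,2) = 28; P = 14/39; answer 14/39
Part 2: Y1 = 14/39; threaded value p + q = 53; r = -34; cross terms: (-34*-37 - -7*-24)=1090, (-7*27 - 39*-37)=1254, (39*18 - -26*27)=1404, (-26*-24 - -34*18)=1236; twice the area = |4984| = 4984; area = 2492; boundary points = 1 + 2 + 1 + 2 = 6; strictly interior points = area - boundary/2 + 1 = 2490; answer 2490

2490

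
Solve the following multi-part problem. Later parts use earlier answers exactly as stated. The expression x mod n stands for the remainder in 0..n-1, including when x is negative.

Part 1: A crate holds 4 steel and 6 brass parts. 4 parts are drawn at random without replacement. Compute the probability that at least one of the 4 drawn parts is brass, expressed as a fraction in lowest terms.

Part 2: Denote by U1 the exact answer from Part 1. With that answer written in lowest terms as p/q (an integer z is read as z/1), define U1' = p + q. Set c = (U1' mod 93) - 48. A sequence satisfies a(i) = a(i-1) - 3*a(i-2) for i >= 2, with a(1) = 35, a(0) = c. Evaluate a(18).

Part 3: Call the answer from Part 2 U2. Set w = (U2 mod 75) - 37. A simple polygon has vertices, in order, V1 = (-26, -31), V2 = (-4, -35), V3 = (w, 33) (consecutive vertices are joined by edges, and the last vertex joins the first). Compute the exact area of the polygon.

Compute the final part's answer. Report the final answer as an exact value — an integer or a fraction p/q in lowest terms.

758

Part 1: total draws C(10,4) = 210; complement C(4,4) = 1; favorable 210 - 1 = 209; P = 209/210; answer 209/210
Part 2: U1 = 209/210; threaded value p + q = 419; c = -1; a(2) = 1*(35) - 3*(-1) = 38; iterating: a(2)=38, a(3)=-67, a(4)=-181, a(5)=20, a(6)=563, a(7)=503, a(8)=-1186, a(9)=-2695, a(10)=863, a(11)=8948, a(12)=6359, a(13)=-20485, a(14)=-39562, a(15)=21893, a(16)=140579, a(17)=74900, a(18)=-346837; answer -346837
Part 3: U2 = -346837; w = 1; cross terms: (-26*-35 - -4*-31)=786, (-4*33 - 1*-35)=-97, (1*-31 - -26*33)=827; twice the area = |1516| = 1516; area = 758; answer 758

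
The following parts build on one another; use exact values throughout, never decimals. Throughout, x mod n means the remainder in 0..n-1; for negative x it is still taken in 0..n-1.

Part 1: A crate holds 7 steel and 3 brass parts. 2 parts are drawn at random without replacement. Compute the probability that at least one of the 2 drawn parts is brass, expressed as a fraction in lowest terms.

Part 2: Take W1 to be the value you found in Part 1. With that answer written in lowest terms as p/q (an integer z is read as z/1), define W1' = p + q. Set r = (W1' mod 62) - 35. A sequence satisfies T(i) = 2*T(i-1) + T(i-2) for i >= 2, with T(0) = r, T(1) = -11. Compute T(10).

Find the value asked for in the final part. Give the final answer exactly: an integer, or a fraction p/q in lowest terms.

Part 1: total draws C(10,2) = 45; complement C(7,2) = 21; favorable 45 - 21 = 24; P = 8/15; answer 8/15
Part 2: W1 = 8/15; threaded value p + q = 23; r = -12; T(2) = 2*(-11) + 1*(-12) = -34; iterating: T(2)=-34, T(3)=-79, T(4)=-192, T(5)=-463, T(6)=-1118, T(7)=-2699, T(8)=-6516, T(9)=-15731, T(10)=-37978; answer -37978

-37978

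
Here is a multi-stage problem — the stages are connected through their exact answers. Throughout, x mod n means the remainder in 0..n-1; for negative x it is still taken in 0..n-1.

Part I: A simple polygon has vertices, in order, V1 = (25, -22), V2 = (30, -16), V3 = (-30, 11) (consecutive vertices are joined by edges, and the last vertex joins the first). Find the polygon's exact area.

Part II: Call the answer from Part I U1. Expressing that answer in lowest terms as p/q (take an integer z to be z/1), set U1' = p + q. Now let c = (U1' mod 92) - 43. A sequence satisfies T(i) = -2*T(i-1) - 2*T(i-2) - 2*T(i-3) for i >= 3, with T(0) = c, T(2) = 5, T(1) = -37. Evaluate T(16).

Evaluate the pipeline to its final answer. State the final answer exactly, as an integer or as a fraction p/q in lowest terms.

Part I: cross terms: (25*-16 - 30*-22)=260, (30*11 - -30*-16)=-150, (-30*-22 - 25*11)=385; twice the area = |495| = 495; area = 495/2; answer 495/2
Part II: U1 = 495/2; threaded value p + q = 497; c = -6; T(3) = -2*(5) - 2*(-37) - 2*(-6) = 76; iterating: T(3)=76, T(4)=-88, T(5)=14, T(6)=-4, T(7)=156, T(8)=-332, T(9)=360, T(10)=-368, T(11)=680, T(12)=-1344, T(13)=2064, T(14)=-2800, T(15)=4160, T(16)=-6848; answer -6848

-6848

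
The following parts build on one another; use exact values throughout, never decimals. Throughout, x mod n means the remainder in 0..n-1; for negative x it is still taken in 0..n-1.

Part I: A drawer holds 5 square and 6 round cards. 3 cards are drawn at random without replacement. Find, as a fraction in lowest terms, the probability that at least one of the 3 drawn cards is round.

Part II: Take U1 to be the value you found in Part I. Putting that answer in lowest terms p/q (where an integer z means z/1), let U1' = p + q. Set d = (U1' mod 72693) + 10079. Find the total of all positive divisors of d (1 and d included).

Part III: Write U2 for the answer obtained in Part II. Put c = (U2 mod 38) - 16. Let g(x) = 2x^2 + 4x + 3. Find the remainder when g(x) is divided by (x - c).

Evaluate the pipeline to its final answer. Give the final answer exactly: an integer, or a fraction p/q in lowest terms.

Part I: total draws C(11,3) = 165; complement C(5,3) = 10; favorable 165 - 10 = 155; P = 31/33; answer 31/33
Part II: U1 = 31/33; threaded value p + q = 64; d = 10143; 10143 = 3^2 * 7^2 * 23; sigma = (1 + 3 + 9) * (1 + 7 + 49) * (1 + 23) = 13 * 57 * 24 = 17784; answer 17784
Part III: U2 = 17784; c = -16; remainder = value at the root: 2*(-16)^2 + 4*(-16)^1 + 3 = (512) + (-64) + (3) = 451; answer 451

451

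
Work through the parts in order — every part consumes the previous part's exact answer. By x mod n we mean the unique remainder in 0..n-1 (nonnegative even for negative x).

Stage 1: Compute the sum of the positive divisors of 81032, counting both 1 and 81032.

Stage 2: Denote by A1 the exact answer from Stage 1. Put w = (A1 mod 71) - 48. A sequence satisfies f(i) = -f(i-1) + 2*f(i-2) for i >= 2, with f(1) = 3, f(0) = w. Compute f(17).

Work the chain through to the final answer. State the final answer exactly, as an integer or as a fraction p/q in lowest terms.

Stage 1: 81032 = 2^3 * 7 * 1447; sigma = (1 + 2 + 4 + 8) * (1 + 7) * (1 + 1447) = 15 * 8 * 1448 = 173760; answer 173760
Stage 2: A1 = 173760; w = -25; f(2) = -1*(3) + 2*(-25) = -53; iterating: f(2)=-53, f(3)=59, f(4)=-165, f(5)=283, f(6)=-613, f(7)=1179, f(8)=-2405, f(9)=4763, f(10)=-9573, f(11)=19099, f(12)=-38245, f(13)=76443, f(14)=-152933, f(15)=305819, f(16)=-611685, f(17)=1223323; answer 1223323

1223323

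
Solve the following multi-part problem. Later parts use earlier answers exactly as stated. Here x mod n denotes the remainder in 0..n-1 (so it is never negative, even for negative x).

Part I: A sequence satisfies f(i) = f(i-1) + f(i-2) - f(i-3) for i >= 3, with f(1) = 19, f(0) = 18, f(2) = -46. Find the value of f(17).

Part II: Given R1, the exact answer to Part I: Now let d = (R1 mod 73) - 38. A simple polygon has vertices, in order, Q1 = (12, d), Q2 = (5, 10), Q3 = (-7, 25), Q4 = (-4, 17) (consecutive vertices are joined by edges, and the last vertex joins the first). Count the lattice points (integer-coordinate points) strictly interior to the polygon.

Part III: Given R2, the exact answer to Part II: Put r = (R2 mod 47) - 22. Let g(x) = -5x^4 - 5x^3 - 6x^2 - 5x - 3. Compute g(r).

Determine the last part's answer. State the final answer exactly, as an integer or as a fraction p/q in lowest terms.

-556077

Part I: f(3) = 1*(-46) + 1*(19) - 1*(18) = -45; iterating: f(3)=-45, f(4)=-110, f(5)=-109, f(6)=-174, f(7)=-173, f(8)=-238, f(9)=-237, f(10)=-302, f(11)=-301, f(12)=-366, f(13)=-365, f(14)=-430, f(15)=-429, f(16)=-494, f(17)=-493; answer -493
Part II: R1 = -493; d = -20; cross terms: (12*10 - 5*-20)=220, (5*25 - -7*10)=195, (-7*17 - -4*25)=-19, (-4*-20 - 12*17)=-124; twice the area = |272| = 272; area = 136; boundary points = 1 + 3 + 1 + 1 = 6; strictly interior points = area - boundary/2 + 1 = 134; answer 134
Part III: R2 = 134; r = 18; -5*(18)^4 - 5*(18)^3 - 6*(18)^2 - 5*(18)^1 - 3 = (-524880) + (-29160) + (-1944) + (-90) + (-3) = -556077; answer -556077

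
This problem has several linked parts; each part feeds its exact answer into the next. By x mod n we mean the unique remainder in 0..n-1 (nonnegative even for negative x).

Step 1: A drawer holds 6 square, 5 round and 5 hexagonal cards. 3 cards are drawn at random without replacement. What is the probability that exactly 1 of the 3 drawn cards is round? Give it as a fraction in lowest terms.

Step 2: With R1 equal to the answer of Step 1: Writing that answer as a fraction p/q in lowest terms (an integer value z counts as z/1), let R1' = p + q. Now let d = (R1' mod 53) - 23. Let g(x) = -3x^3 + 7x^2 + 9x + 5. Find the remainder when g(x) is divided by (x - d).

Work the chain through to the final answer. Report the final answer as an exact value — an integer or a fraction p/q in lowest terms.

Step 1: total draws C(16,3) = 560; favorable C(5,1)*C(11,2) = 275; P = 55/112; answer 55/112
Step 2: R1 = 55/112; threaded value p + q = 167; d = -15; remainder = value at the root: -3*(-15)^3 + 7*(-15)^2 + 9*(-15)^1 + 5 = (10125) + (1575) + (-135) + (5) = 11570; answer 11570

11570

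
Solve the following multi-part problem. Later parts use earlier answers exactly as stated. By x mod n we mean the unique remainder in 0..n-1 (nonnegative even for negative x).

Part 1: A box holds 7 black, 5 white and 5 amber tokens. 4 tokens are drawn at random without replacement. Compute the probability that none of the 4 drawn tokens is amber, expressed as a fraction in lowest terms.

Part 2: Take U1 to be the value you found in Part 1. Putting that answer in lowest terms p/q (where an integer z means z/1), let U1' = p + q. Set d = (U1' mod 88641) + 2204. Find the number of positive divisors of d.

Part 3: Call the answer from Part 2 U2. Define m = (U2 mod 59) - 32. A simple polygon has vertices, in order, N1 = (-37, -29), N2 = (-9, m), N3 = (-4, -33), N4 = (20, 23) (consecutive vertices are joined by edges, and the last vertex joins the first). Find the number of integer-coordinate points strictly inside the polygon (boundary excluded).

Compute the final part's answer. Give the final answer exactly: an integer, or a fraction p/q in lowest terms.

893

Part 1: total draws C(17,4) = 2380; favorable C(12,4) = 495; P = 99/476; answer 99/476
Part 2: U1 = 99/476; threaded value p + q = 575; d = 2779; 2779 = 7 * 397; number of divisors = (1+1) * (1+1) = 4; answer 4
Part 3: U2 = 4; m = -28; cross terms: (-37*-28 - -9*-29)=775, (-9*-33 - -4*-28)=185, (-4*23 - 20*-33)=568, (20*-29 - -37*23)=271; twice the area = |1799| = 1799; area = 1799/2; boundary points = 1 + 5 + 8 + 1 = 15; strictly interior points = area - boundary/2 + 1 = 893; answer 893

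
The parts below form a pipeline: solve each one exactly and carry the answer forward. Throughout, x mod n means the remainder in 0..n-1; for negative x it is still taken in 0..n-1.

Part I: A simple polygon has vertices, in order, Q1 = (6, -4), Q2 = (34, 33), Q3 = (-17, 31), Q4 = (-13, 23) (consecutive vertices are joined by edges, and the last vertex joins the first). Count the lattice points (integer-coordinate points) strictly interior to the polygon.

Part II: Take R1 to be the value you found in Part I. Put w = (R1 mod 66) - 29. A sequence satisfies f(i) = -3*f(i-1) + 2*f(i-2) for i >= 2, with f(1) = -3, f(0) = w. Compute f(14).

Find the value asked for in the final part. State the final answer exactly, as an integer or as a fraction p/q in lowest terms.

Part I: cross terms: (6*33 - 34*-4)=334, (34*31 - -17*33)=1615, (-17*23 - -13*31)=12, (-13*-4 - 6*23)=-86; twice the area = |1875| = 1875; area = 1875/2; boundary points = 1 + 1 + 4 + 1 = 7; strictly interior points = area - boundary/2 + 1 = 935; answer 935
Part II: R1 = 935; w = -18; f(2) = -3*(-3) + 2*(-18) = -27; iterating: f(2)=-27, f(3)=75, f(4)=-279, f(5)=987, f(6)=-3519, f(7)=12531, f(8)=-44631, f(9)=158955, f(10)=-566127, f(11)=2016291, f(12)=-7181127, f(13)=25575963, f(14)=-91090143; answer -91090143

-91090143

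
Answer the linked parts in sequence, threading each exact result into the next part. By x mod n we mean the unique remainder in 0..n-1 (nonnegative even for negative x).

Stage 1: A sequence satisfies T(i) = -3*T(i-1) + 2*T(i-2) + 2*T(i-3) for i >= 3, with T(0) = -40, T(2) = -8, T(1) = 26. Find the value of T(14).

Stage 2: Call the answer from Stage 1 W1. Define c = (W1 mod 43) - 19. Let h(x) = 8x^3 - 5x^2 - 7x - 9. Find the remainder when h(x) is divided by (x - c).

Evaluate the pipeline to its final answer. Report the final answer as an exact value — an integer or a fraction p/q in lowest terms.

831

Stage 1: T(3) = -3*(-8) + 2*(26) + 2*(-40) = -4; iterating: T(3)=-4, T(4)=48, T(5)=-168, T(6)=592, T(7)=-2016, T(8)=6896, T(9)=-23536, T(10)=80368, T(11)=-274384, T(12)=936816, T(13)=-3198480, T(14)=10920304; answer 10920304
Stage 2: W1 = 10920304; c = 5; remainder = value at the root: 8*(5)^3 - 5*(5)^2 - 7*(5)^1 - 9 = (1000) + (-125) + (-35) + (-9) = 831; answer 831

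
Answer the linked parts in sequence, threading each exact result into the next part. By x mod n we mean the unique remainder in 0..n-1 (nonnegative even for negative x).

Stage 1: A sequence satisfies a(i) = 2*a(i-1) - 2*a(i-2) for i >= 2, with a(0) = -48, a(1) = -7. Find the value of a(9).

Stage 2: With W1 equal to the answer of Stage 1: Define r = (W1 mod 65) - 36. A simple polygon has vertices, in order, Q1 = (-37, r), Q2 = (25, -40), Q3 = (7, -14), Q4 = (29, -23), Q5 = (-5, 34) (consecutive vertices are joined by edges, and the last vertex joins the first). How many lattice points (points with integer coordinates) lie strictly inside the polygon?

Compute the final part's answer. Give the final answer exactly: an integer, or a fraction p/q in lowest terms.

2158

Stage 1: a(2) = 2*(-7) - 2*(-48) = 82; iterating: a(2)=82, a(3)=178, a(4)=192, a(5)=28, a(6)=-328, a(7)=-712, a(8)=-768, a(9)=-112; answer -112
Stage 2: W1 = -112; r = -18; cross terms: (-37*-40 - 25*-18)=1930, (25*-14 - 7*-40)=-70, (7*-23 - 29*-14)=245, (29*34 - -5*-23)=871, (-5*-18 - -37*34)=1348; twice the area = |4324| = 4324; area = 2162; boundary points = 2 + 2 + 1 + 1 + 4 = 10; strictly interior points = area - boundary/2 + 1 = 2158; answer 2158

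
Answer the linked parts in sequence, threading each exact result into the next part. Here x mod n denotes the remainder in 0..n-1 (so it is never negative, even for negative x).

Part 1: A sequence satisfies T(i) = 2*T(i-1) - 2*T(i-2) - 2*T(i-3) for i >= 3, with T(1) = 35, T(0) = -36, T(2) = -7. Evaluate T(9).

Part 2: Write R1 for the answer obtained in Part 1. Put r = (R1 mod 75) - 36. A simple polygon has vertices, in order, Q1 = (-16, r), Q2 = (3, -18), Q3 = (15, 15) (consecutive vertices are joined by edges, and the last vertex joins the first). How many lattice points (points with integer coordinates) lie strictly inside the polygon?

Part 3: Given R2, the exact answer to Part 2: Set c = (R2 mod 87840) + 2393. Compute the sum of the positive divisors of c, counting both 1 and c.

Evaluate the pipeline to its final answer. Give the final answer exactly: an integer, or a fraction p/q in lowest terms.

3108

Part 1: T(3) = 2*(-7) - 2*(35) - 2*(-36) = -12; iterating: T(3)=-12, T(4)=-80, T(5)=-122, T(6)=-60, T(7)=284, T(8)=932, T(9)=1416; answer 1416
Part 2: R1 = 1416; r = 30; cross terms: (-16*-18 - 3*30)=198, (3*15 - 15*-18)=315, (15*30 - -16*15)=690; twice the area = |1203| = 1203; area = 1203/2; boundary points = 1 + 3 + 1 = 5; strictly interior points = area - boundary/2 + 1 = 600; answer 600
Part 3: R2 = 600; c = 2993; 2993 = 41 * 73; sigma = (1 + 41) * (1 + 73) = 42 * 74 = 3108; answer 3108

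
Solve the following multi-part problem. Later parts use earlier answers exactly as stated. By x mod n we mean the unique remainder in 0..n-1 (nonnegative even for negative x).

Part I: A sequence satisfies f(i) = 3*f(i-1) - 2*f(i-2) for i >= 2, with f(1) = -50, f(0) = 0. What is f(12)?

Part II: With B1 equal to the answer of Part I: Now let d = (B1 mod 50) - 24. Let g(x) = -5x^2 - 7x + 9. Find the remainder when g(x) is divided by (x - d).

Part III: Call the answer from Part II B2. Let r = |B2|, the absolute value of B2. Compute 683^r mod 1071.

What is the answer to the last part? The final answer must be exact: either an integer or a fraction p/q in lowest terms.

Part I: f(2) = 3*(-50) - 2*(0) = -150; iterating: f(2)=-150, f(3)=-350, f(4)=-750, f(5)=-1550, f(6)=-3150, f(7)=-6350, f(8)=-12750, f(9)=-25550, f(10)=-51150, f(11)=-102350, f(12)=-204750; answer -204750
Part II: B1 = -204750; d = -24; remainder = value at the root: -5*(-24)^2 - 7*(-24)^1 + 9 = (-2880) + (168) + (9) = -2703; answer -2703
Part III: B2 = -2703; r = 2703; squarings mod 1071: 683^1=683, 683^2=604, 683^4=676, 683^8=730, 683^16=613, 683^32=919, 683^64=613, 683^128=919, 683^256=613, 683^512=919, 683^1024=613, 683^2048=919; 683^2703 = 683^1 * 683^2 * 683^4 * 683^8 * 683^128 * 683^512 * 683^2048 = 890 (mod 1071); answer 890

890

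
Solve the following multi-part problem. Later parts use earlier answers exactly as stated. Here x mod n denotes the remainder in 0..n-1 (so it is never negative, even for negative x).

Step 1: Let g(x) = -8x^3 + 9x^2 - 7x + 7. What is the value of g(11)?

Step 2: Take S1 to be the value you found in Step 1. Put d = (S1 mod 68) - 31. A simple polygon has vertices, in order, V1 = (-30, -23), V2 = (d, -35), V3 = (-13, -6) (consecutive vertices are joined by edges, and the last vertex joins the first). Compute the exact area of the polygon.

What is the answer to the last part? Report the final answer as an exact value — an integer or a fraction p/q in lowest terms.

Step 1: -8*(11)^3 + 9*(11)^2 - 7*(11)^1 + 7 = (-10648) + (1089) + (-77) + (7) = -9629; answer -9629
Step 2: S1 = -9629; d = -4; cross terms: (-30*-35 - -4*-23)=958, (-4*-6 - -13*-35)=-431, (-13*-23 - -30*-6)=119; twice the area = |646| = 646; area = 323; answer 323

323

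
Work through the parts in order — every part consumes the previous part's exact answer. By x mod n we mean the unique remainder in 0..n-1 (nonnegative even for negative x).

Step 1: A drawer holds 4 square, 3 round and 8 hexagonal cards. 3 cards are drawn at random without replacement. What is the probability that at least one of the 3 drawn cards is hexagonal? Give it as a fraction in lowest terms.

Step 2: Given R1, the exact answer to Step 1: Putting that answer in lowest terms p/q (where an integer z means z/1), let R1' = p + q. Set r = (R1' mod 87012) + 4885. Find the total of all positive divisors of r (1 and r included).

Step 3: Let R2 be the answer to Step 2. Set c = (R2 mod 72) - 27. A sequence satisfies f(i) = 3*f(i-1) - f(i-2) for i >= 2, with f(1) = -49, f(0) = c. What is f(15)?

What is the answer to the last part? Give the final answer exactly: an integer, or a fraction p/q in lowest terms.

-32189063

Step 1: total draws C(15,3) = 455; complement C(7,3) = 35; favorable 455 - 35 = 420; P = 12/13; answer 12/13
Step 2: R1 = 12/13; threaded value p + q = 25; r = 4910; 4910 = 2 * 5 * 491; sigma = (1 + 2) * (1 + 5) * (1 + 491) = 3 * 6 * 492 = 8856; answer 8856
Step 3: R2 = 8856; c = -27; f(2) = 3*(-49) - 1*(-27) = -120; iterating: f(2)=-120, f(3)=-311, f(4)=-813, f(5)=-2128, f(6)=-5571, f(7)=-14585, f(8)=-38184, f(9)=-99967, f(10)=-261717, f(11)=-685184, f(12)=-1793835, f(13)=-4696321, f(14)=-12295128, f(15)=-32189063; answer -32189063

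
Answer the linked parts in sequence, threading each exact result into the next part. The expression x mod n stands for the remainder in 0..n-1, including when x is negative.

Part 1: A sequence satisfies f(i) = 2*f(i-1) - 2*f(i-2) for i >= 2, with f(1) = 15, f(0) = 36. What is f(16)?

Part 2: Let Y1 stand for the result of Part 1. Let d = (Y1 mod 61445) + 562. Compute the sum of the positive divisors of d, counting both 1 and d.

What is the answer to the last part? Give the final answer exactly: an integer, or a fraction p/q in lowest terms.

Part 1: f(2) = 2*(15) - 2*(36) = -42; iterating: f(2)=-42, f(3)=-114, f(4)=-144, f(5)=-60, f(6)=168, f(7)=456, f(8)=576, f(9)=240, f(10)=-672, f(11)=-1824, f(12)=-2304, f(13)=-960, f(14)=2688, f(15)=7296, f(16)=9216; answer 9216
Part 2: Y1 = 9216; d = 9778; 9778 = 2 * 4889; sigma = (1 + 2) * (1 + 4889) = 3 * 4890 = 14670; answer 14670

14670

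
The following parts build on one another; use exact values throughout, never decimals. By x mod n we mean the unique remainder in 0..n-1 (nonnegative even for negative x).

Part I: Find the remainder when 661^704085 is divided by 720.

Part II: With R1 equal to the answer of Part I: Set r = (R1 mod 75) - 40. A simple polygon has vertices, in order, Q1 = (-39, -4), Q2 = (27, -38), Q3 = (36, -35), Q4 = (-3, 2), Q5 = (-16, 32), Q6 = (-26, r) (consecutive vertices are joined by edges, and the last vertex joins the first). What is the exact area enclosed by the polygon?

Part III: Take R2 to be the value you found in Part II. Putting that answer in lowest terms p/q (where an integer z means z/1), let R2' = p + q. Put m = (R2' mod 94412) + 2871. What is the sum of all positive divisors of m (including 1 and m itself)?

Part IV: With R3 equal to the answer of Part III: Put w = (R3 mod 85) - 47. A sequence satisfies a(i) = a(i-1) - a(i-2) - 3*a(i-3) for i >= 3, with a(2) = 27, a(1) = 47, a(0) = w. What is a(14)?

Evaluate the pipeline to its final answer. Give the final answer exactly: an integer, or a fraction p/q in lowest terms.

50487

Part I: squarings mod 720: 661^1=661, 661^2=601, 661^4=481, 661^8=241, 661^16=481, 661^32=241, 661^64=481, 661^128=241, 661^256=481, 661^512=241, 661^1024=481, 661^2048=241, 661^4096=481, 661^8192=241, 661^16384=481, 661^32768=241, 661^65536=481, 661^131072=241, 661^262144=481, 661^524288=241; 661^704085 = 661^1 * 661^4 * 661^16 * 661^64 * 661^512 * 661^1024 * 661^2048 * 661^4096 * 661^8192 * 661^32768 * 661^131072 * 661^524288 = 181 (mod 720); answer 181
Part II: R1 = 181; r = -9; cross terms: (-39*-38 - 27*-4)=1590, (27*-35 - 36*-38)=423, (36*2 - -3*-35)=-33, (-3*32 - -16*2)=-64, (-16*-9 - -26*32)=976, (-26*-4 - -39*-9)=-247; twice the area = |2645| = 2645; area = 2645/2; answer 2645/2
Part III: R2 = 2645/2; threaded value p + q = 2647; m = 5518; 5518 = 2 * 31 * 89; sigma = (1 + 2) * (1 + 31) * (1 + 89) = 3 * 32 * 90 = 8640; answer 8640
Part IV: R3 = 8640; w = 8; a(3) = 1*(27) - 1*(47) - 3*(8) = -44; iterating: a(3)=-44, a(4)=-212, a(5)=-249, a(6)=95, a(7)=980, a(8)=1632, a(9)=367, a(10)=-4205, a(11)=-9468, a(12)=-6364, a(13)=15719, a(14)=50487; answer 50487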